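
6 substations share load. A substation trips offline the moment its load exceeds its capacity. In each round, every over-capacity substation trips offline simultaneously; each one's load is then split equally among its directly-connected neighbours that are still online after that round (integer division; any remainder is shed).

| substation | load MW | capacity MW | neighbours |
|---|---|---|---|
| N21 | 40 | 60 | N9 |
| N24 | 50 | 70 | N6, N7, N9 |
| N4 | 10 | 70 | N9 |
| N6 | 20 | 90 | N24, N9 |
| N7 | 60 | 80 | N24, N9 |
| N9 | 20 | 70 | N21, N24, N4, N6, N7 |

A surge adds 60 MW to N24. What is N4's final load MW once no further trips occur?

60

Round 1 — N24 at 110 > 70. N24 trips offline.
  N24 sheds 110 MW to N6, N7, N9: 36 each (2 lost).
    N6: 20+36 = 56 ≤ 90
    N7: 60+36 = 96 > 80
    N9: 20+36 = 56 ≤ 70
Round 2 — N7 trips offline.
  N7 sheds 96 MW to N9: 96 each.
    N9: 56+96 = 152 > 70
Round 3 — N9 trips offline.
  N9 sheds 152 MW to N21, N4, N6: 50 each (2 lost).
    N21: 40+50 = 90 > 60
    N4: 10+50 = 60 ≤ 70
    N6: 56+50 = 106 > 90
Round 4 — N21, N6 trip offline.
  N21 sheds 90 MW: no online neighbours, lost.
  N6 sheds 106 MW: no online neighbours, lost.
No further trips.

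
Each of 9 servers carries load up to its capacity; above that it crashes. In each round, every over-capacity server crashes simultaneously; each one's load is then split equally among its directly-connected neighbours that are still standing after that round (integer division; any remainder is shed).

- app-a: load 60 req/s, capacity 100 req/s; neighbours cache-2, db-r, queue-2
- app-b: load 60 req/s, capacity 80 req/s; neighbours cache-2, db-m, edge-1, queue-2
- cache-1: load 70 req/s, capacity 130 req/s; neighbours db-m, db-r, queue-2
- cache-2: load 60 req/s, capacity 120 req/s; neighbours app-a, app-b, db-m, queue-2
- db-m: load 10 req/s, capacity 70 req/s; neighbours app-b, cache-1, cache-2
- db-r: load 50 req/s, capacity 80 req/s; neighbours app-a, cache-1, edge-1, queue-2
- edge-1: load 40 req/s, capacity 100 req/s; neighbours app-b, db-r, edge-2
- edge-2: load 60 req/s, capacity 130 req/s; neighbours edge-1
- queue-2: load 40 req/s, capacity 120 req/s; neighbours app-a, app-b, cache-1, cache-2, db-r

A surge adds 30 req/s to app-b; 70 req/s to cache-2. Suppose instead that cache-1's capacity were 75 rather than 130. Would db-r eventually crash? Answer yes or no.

With cache-1's capacity at 75:
Round 1 — app-b at 90 > 80; cache-2 at 130 > 120. app-b, cache-2 crash.
  app-b sheds 90 req/s to db-m, edge-1, queue-2: 30 each.
    db-m: 10+30 = 40 ≤ 70
    edge-1: 40+30 = 70 ≤ 100
    queue-2: 40+30 = 70 ≤ 120
  cache-2 sheds 130 req/s to app-a, db-m, queue-2: 43 each (1 lost).
    app-a: 60+43 = 103 > 100
    db-m: 40+43 = 83 > 70
    queue-2: 70+43 = 113 ≤ 120
Round 2 — app-a, db-m crash.
  app-a sheds 103 req/s to db-r, queue-2: 51 each (1 lost).
    db-r: 50+51 = 101 > 80
    queue-2: 113+51 = 164 > 120
  db-m sheds 83 req/s to cache-1: 83 each.
    cache-1: 70+83 = 153 > 75
Round 3 — cache-1, db-r, queue-2 crash.
  cache-1 sheds 153 req/s: no online neighbours, lost.
  db-r sheds 101 req/s to edge-1: 101 each.
    edge-1: 70+101 = 171 > 100
  queue-2 sheds 164 req/s: no online neighbours, lost.
Round 4 — edge-1 crashes.
  edge-1 sheds 171 req/s to edge-2: 171 each.
    edge-2: 60+171 = 231 > 130
Round 5 — edge-2 crashes.
  edge-2 sheds 231 req/s: no online neighbours, lost.
No further crashes.

yes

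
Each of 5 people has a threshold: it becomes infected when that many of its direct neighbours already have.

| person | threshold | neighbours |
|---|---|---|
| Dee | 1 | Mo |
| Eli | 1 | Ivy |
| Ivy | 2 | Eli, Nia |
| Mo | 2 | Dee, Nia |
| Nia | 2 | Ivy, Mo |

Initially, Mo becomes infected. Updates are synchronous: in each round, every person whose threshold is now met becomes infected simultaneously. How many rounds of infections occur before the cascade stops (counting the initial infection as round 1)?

Round 1 — Mo becomes infected (initial).
Round 2 — checking thresholds:
  Dee: 1 of 1 neighbours ≥ 1, becomes infected.
  Nia: 1 of 2 neighbours < 2, holds.
Round 3 — no new infections; cascade stops.

2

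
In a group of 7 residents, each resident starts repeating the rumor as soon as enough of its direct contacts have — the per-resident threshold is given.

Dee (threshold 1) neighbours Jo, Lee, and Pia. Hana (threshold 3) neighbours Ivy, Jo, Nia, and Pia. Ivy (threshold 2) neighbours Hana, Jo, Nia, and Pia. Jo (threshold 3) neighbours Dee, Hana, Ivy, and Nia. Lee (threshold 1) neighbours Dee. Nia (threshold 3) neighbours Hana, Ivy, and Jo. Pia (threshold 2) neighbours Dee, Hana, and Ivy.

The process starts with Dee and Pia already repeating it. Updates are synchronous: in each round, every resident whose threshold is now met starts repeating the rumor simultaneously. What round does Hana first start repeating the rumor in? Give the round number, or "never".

Round 1 — Dee, Pia start repeating the rumor (initial).
Round 2 — checking thresholds:
  Hana: 1 of 4 neighbours < 3, not yet.
  Ivy: 1 of 4 neighbours < 2, not yet.
  Jo: 1 of 4 neighbours < 3, not yet.
  Lee: 1 of 1 neighbours ≥ 1, starts repeating the rumor.
Round 3 — no new spreads; cascade stops.

never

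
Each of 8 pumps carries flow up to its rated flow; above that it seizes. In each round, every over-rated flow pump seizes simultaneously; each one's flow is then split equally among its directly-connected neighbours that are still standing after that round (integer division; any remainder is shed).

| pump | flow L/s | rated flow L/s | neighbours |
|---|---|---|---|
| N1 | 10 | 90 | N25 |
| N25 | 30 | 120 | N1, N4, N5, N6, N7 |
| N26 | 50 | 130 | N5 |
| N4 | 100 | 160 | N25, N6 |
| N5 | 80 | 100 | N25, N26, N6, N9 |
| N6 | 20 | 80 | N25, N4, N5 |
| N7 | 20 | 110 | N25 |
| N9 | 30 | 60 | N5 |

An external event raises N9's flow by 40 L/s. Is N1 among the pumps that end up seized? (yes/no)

no

Round 1 — N9 at 70 > 60. N9 seizes.
  N9 sheds 70 L/s to N5: 70 each.
    N5: 80+70 = 150 > 100
Round 2 — N5 seizes.
  N5 sheds 150 L/s to N25, N26, N6: 50 each.
    N25: 30+50 = 80 ≤ 120
    N26: 50+50 = 100 ≤ 130
    N6: 20+50 = 70 ≤ 80
No further seizures.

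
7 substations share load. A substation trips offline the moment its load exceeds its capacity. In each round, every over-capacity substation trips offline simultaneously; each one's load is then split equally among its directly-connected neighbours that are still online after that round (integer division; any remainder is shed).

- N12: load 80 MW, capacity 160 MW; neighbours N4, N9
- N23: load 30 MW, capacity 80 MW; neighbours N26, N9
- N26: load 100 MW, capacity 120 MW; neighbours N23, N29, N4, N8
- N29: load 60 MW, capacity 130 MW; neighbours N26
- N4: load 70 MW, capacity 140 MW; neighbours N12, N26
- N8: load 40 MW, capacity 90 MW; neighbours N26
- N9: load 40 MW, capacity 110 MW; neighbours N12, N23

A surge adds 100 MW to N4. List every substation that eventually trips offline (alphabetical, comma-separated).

N12, N23, N26, N4, N8, N9

Round 1 — N4 at 170 > 140. N4 trips offline.
  N4 sheds 170 MW to N12, N26: 85 each.
    N12: 80+85 = 165 > 160
    N26: 100+85 = 185 > 120
Round 2 — N12, N26 trip offline.
  N12 sheds 165 MW to N9: 165 each.
    N9: 40+165 = 205 > 110
  N26 sheds 185 MW to N23, N29, N8: 61 each (2 lost).
    N23: 30+61 = 91 > 80
    N29: 60+61 = 121 ≤ 130
    N8: 40+61 = 101 > 90
Round 3 — N23, N8, N9 trip offline.
  N23 sheds 91 MW: no online neighbours, lost.
  N8 sheds 101 MW: no online neighbours, lost.
  N9 sheds 205 MW: no online neighbours, lost.
No further trips.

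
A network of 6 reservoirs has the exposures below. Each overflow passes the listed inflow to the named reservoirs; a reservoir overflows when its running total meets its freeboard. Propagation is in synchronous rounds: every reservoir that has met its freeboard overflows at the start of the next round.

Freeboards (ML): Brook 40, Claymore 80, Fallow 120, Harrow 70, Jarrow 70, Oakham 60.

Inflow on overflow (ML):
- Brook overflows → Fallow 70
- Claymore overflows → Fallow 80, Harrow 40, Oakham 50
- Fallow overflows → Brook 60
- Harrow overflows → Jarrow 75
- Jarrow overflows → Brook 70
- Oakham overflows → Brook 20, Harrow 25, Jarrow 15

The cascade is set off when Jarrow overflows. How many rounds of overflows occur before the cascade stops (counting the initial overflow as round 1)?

Round 1 — Jarrow overflows (initial).
  Brook: +70 → 70 ≥ 40
Round 2 — Brook overflows.
  Fallow: +70 → 70 < 120
No further overflows.

2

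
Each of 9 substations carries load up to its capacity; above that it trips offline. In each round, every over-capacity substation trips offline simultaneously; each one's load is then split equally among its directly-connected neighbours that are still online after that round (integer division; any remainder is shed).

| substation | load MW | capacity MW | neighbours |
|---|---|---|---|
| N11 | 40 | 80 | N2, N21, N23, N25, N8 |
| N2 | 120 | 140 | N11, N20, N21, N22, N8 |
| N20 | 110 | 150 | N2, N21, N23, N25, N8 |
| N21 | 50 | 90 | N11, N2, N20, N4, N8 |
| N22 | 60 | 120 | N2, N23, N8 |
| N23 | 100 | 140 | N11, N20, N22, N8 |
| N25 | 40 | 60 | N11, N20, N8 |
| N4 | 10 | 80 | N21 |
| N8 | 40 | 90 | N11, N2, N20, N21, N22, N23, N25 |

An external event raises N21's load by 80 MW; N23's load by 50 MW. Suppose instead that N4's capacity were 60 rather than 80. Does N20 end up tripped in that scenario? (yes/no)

yes

With N4's capacity at 60:
Round 1 — N21 at 130 > 90; N23 at 150 > 140. N21, N23 trip offline.
  N21 sheds 130 MW to N11, N2, N20, N4, N8: 26 each.
    N11: 40+26 = 66 ≤ 80
    N2: 120+26 = 146 > 140
    N20: 110+26 = 136 ≤ 150
    N4: 10+26 = 36 ≤ 60
    N8: 40+26 = 66 ≤ 90
  N23 sheds 150 MW to N11, N20, N22, N8: 37 each (2 lost).
    N11: 66+37 = 103 > 80
    N20: 136+37 = 173 > 150
    N22: 60+37 = 97 ≤ 120
    N8: 66+37 = 103 > 90
Round 2 — N11, N2, N20, N8 trip offline.
  N11 sheds 103 MW to N25: 103 each.
    N25: 40+103 = 143 > 60
  N2 sheds 146 MW to N22: 146 each.
    N22: 97+146 = 243 > 120
  N20 sheds 173 MW to N25: 173 each.
    N25: 143+173 = 316 > 60
  N8 sheds 103 MW to N22, N25: 51 each (1 lost).
    N22: 243+51 = 294 > 120
    N25: 316+51 = 367 > 60
Round 3 — N22, N25 trip offline.
  N22 sheds 294 MW: no online neighbours, lost.
  N25 sheds 367 MW: no online neighbours, lost.
No further trips.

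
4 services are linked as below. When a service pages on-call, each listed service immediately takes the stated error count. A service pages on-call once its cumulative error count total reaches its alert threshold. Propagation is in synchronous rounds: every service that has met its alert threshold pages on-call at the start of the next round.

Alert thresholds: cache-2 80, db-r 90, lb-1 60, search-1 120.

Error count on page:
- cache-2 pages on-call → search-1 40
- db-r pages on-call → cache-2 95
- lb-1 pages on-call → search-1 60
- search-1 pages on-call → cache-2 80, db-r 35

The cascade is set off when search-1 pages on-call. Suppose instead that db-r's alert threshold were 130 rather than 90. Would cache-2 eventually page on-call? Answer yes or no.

yes

With db-r's alert threshold at 130:
Round 1 — search-1 pages on-call (initial).
  cache-2: +80 → 80 ≥ 80
  db-r: +35 → 35 < 130
Round 2 — cache-2 pages on-call.
No further pages.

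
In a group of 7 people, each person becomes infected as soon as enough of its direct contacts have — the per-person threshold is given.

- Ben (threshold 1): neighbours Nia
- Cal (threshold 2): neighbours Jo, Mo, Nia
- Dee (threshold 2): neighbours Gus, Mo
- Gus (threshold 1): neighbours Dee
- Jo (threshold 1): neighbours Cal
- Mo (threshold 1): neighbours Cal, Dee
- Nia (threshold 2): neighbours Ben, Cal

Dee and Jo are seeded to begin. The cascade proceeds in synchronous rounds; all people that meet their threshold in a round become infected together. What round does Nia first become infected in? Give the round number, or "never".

Round 1 — Dee, Jo become infected (initial).
Round 2 — checking thresholds:
  Cal: 1 of 3 neighbours < 2, not yet.
  Gus: 1 of 1 neighbours ≥ 1, becomes infected.
  Mo: 1 of 2 neighbours ≥ 1, becomes infected.
Round 3 — checking thresholds:
  Cal: 2 of 3 neighbours ≥ 2, becomes infected.
Round 4 — no new infections; cascade stops.

never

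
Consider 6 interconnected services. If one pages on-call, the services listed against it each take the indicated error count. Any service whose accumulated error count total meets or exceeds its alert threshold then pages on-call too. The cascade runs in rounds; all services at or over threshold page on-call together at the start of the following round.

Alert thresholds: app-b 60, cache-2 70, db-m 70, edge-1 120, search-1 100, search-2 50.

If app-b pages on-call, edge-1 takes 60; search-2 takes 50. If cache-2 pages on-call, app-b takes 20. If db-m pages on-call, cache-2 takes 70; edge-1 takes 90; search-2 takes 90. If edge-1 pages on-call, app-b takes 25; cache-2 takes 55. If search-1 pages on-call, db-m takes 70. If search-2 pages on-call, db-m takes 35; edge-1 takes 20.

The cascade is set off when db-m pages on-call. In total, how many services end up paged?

Round 1 — db-m pages on-call (initial).
  cache-2: +70 → 70 ≥ 70
  edge-1: +90 → 90 < 120
  search-2: +90 → 90 ≥ 50
Round 2 — cache-2, search-2 page on-call.
  app-b: +20 → 20 < 60
  edge-1: +20 → 110 < 120
No further pages.

3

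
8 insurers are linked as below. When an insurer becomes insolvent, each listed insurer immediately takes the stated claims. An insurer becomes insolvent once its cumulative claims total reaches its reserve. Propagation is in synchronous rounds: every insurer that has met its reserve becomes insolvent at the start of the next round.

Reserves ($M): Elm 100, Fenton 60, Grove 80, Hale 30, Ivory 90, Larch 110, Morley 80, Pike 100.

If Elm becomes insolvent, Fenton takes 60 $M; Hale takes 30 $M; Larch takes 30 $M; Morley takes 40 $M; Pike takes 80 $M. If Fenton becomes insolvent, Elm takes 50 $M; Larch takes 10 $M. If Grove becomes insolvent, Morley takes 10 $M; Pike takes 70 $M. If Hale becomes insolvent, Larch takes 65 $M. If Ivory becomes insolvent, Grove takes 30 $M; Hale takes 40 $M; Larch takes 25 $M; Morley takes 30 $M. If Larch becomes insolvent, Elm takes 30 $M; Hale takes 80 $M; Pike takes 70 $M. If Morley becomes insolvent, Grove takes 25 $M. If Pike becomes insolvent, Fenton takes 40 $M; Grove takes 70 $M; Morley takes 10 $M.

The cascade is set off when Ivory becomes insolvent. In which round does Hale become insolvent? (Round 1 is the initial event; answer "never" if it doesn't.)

2

Round 1 — Ivory becomes insolvent (initial).
  Grove: +30 → 30 < 80
  Hale: +40 → 40 ≥ 30
  Larch: +25 → 25 < 110
  Morley: +30 → 30 < 80
Round 2 — Hale becomes insolvent.
  Larch: +65 → 90 < 110
No further insolvencies.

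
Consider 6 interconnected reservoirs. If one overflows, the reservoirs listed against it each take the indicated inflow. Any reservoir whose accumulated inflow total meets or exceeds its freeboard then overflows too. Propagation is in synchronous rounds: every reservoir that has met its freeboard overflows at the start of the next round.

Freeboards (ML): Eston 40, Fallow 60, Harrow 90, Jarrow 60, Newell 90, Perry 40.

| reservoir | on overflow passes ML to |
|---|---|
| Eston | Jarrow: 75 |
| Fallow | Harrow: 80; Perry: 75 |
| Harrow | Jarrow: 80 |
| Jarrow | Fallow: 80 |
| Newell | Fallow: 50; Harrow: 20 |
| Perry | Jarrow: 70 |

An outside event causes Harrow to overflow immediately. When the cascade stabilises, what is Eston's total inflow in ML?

Round 1 — Harrow overflows (initial).
  Jarrow: +80 → 80 ≥ 60
Round 2 — Jarrow overflows.
  Fallow: +80 → 80 ≥ 60
Round 3 — Fallow overflows.
  Perry: +75 → 75 ≥ 40
Round 4 — Perry overflows.
No further overflows.

0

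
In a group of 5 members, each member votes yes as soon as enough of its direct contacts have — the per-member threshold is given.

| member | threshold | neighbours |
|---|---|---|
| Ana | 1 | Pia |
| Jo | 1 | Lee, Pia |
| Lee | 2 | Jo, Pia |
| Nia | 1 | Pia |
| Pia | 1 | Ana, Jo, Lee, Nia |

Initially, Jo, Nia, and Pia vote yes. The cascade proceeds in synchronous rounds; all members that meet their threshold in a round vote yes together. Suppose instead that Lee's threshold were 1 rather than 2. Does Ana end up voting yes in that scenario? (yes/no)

With Lee's threshold at 1:
Round 1 — Jo, Nia, Pia vote yes (initial).
Round 2 — checking thresholds:
  Ana: 1 of 1 neighbours ≥ 1, votes yes.
  Lee: 2 of 2 neighbours ≥ 1, votes yes.
Round 3 — no new yes votes; cascade stops.

yes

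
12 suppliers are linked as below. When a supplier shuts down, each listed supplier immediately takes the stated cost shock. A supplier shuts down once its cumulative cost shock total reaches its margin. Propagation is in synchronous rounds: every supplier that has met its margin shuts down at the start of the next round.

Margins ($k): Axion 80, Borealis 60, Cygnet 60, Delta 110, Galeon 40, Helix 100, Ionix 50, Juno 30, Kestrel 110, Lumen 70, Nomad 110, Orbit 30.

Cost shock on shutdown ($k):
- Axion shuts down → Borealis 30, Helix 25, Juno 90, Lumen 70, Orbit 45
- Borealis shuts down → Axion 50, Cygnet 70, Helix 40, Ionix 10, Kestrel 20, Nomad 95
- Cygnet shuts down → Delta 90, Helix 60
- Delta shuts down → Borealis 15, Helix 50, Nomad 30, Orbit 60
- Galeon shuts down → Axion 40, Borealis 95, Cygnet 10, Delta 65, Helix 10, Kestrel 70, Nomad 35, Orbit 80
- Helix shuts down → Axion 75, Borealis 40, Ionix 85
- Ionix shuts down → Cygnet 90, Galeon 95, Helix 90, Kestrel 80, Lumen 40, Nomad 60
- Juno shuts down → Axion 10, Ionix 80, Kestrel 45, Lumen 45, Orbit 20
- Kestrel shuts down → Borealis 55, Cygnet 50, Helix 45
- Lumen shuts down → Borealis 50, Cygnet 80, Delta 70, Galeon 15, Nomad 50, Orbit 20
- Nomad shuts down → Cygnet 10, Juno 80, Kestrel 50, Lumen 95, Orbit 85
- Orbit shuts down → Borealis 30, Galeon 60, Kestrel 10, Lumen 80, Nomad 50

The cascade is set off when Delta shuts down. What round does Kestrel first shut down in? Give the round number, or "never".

5

Round 1 — Delta shuts down (initial).
  Borealis: +15 → 15 < 60
  Helix: +50 → 50 < 100
  Nomad: +30 → 30 < 110
  Orbit: +60 → 60 ≥ 30
Round 2 — Orbit shuts down.
  Borealis: +30 → 45 < 60
  Galeon: +60 → 60 ≥ 40
  Kestrel: +10 → 10 < 110
  Lumen: +80 → 80 ≥ 70
  Nomad: +50 → 80 < 110
Round 3 — Galeon, Lumen shut down.
  Axion: +40 → 40 < 80
  Borealis: +95+50 → 190 ≥ 60
  Cygnet: +10+80 → 90 ≥ 60
  Helix: +10 → 60 < 100
  Kestrel: +70 → 80 < 110
  Nomad: +35+50 → 165 ≥ 110
Round 4 — Borealis, Cygnet, Nomad shut down.
  Axion: +50 → 90 ≥ 80
  Helix: +40+60 → 160 ≥ 100
  Ionix: +10 → 10 < 50
  Juno: +80 → 80 ≥ 30
  Kestrel: +20+50 → 150 ≥ 110
Round 5 — Axion, Helix, Juno, Kestrel shut down.
  Ionix: +85+80 → 175 ≥ 50
Round 6 — Ionix shuts down.
No further shutdowns.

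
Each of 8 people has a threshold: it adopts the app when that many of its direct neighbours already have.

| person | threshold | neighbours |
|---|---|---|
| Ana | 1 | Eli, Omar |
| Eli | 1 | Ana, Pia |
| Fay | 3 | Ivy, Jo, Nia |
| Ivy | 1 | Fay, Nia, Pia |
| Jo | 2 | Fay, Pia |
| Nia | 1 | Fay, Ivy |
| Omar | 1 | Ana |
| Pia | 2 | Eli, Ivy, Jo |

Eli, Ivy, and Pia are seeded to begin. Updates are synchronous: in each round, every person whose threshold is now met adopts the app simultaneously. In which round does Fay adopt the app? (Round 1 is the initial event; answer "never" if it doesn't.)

never

Round 1 — Eli, Ivy, Pia adopt the app (initial).
Round 2 — checking thresholds:
  Ana: 1 of 2 neighbours ≥ 1, adopts the app.
  Fay: 1 of 3 neighbours < 3, below threshold.
  Jo: 1 of 2 neighbours < 2, below threshold.
  Nia: 1 of 2 neighbours ≥ 1, adopts the app.
Round 3 — checking thresholds:
  Fay: 2 of 3 neighbours < 3, below threshold.
  Jo: 1 of 2 neighbours < 2, below threshold.
  Omar: 1 of 1 neighbours ≥ 1, adopts the app.
Round 4 — no new adoptions; cascade stops.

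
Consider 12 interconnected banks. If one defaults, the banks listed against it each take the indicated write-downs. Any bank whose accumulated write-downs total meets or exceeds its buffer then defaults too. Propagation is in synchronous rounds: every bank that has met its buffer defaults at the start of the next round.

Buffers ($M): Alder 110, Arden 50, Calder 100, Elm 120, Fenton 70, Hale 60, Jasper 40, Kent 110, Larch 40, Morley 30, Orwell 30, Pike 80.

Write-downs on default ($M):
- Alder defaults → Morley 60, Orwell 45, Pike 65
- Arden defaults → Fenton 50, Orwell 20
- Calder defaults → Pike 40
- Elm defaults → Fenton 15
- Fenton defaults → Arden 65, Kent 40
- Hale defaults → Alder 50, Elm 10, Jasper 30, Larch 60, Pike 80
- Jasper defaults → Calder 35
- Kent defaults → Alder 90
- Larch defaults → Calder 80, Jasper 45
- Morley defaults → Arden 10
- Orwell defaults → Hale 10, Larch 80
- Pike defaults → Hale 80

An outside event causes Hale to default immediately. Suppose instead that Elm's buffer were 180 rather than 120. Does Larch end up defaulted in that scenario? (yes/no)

yes

With Elm's buffer at 180:
Round 1 — Hale defaults (initial).
  Alder: +50 → 50 < 110
  Elm: +10 → 10 < 180
  Jasper: +30 → 30 < 40
  Larch: +60 → 60 ≥ 40
  Pike: +80 → 80 ≥ 80
Round 2 — Larch, Pike default.
  Calder: +80 → 80 < 100
  Jasper: +45 → 75 ≥ 40
Round 3 — Jasper defaults.
  Calder: +35 → 115 ≥ 100
Round 4 — Calder defaults.
No further defaults.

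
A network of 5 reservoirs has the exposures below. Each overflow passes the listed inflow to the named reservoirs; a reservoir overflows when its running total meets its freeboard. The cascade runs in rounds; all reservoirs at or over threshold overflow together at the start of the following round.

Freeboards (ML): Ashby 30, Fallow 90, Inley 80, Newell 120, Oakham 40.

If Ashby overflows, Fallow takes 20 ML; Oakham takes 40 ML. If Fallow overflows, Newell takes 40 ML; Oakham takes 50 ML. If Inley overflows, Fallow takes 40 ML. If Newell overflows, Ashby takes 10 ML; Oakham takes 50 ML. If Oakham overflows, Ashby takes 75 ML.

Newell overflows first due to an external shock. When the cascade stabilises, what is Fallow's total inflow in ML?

20

Round 1 — Newell overflows (initial).
  Ashby: +10 → 10 < 30
  Oakham: +50 → 50 ≥ 40
Round 2 — Oakham overflows.
  Ashby: +75 → 85 ≥ 30
Round 3 — Ashby overflows.
  Fallow: +20 → 20 < 90
No further overflows.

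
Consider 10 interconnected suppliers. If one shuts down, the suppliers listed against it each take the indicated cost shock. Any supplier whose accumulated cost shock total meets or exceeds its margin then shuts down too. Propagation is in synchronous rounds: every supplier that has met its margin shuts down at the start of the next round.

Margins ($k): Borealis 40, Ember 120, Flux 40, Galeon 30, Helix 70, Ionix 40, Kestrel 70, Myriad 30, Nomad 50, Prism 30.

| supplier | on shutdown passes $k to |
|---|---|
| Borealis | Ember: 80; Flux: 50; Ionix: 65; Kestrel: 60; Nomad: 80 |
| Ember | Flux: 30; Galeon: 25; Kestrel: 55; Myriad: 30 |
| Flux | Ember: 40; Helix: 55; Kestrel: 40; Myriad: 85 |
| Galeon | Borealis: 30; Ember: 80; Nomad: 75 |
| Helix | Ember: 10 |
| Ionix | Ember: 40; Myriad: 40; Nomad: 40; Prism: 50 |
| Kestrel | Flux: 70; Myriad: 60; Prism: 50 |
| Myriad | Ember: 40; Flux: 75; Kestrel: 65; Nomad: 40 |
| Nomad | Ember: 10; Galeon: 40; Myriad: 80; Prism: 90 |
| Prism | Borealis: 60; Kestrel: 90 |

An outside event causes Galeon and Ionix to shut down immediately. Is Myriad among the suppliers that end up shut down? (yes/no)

yes

Round 1 — Galeon, Ionix shut down (initial).
  Borealis: +30 → 30 < 40
  Ember: +80+40 → 120 ≥ 120
  Myriad: +40 → 40 ≥ 30
  Nomad: +75+40 → 115 ≥ 50
  Prism: +50 → 50 ≥ 30
Round 2 — Ember, Myriad, Nomad, Prism shut down.
  Borealis: +60 → 90 ≥ 40
  Flux: +30+75 → 105 ≥ 40
  Kestrel: +55+65+90 → 210 ≥ 70
Round 3 — Borealis, Flux, Kestrel shut down.
  Helix: +55 → 55 < 70
No further shutdowns.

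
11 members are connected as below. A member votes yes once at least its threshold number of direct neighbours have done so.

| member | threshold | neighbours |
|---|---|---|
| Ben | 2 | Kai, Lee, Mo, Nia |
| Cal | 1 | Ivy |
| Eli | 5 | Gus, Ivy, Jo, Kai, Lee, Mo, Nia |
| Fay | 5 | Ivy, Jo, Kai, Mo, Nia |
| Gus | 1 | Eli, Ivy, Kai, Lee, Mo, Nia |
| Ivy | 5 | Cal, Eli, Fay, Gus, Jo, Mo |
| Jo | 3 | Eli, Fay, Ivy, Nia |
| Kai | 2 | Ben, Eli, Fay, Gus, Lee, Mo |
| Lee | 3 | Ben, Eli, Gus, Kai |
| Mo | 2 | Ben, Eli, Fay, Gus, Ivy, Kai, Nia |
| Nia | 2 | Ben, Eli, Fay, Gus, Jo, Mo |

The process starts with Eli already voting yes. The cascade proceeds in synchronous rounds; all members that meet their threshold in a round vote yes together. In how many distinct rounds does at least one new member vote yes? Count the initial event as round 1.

Round 1 — Eli votes yes (initial).
Round 2 — checking thresholds:
  Gus: 1 of 6 neighbours ≥ 1, votes yes.
  Ivy: 1 of 6 neighbours < 5, holds.
  Jo: 1 of 4 neighbours < 3, holds.
  Kai: 1 of 6 neighbours < 2, holds.
  Lee: 1 of 4 neighbours < 3, holds.
  Mo: 1 of 7 neighbours < 2, holds.
  Nia: 1 of 6 neighbours < 2, holds.
Round 3 — checking thresholds:
  Ivy: 2 of 6 neighbours < 5, holds.
  Jo: 1 of 4 neighbours < 3, holds.
  Kai: 2 of 6 neighbours ≥ 2, votes yes.
  Lee: 2 of 4 neighbours < 3, holds.
  Mo: 2 of 7 neighbours ≥ 2, votes yes.
  Nia: 2 of 6 neighbours ≥ 2, votes yes.
Round 4 — checking thresholds:
  Ben: 3 of 4 neighbours ≥ 2, votes yes.
  Fay: 3 of 5 neighbours < 5, holds.
  Ivy: 3 of 6 neighbours < 5, holds.
  Jo: 2 of 4 neighbours < 3, holds.
  Lee: 3 of 4 neighbours ≥ 3, votes yes.
Round 5 — no new yes votes; cascade stops.

4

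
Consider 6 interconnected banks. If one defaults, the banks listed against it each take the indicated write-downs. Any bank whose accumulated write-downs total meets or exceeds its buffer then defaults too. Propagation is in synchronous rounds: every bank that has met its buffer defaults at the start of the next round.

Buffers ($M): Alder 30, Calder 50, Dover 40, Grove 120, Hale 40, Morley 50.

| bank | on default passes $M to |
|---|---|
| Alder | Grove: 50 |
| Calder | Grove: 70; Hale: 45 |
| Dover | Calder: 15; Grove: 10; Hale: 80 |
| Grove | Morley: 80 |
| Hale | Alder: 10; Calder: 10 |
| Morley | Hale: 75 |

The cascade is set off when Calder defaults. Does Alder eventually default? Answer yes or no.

no

Round 1 — Calder defaults (initial).
  Grove: +70 → 70 < 120
  Hale: +45 → 45 ≥ 40
Round 2 — Hale defaults.
  Alder: +10 → 10 < 30
No further defaults.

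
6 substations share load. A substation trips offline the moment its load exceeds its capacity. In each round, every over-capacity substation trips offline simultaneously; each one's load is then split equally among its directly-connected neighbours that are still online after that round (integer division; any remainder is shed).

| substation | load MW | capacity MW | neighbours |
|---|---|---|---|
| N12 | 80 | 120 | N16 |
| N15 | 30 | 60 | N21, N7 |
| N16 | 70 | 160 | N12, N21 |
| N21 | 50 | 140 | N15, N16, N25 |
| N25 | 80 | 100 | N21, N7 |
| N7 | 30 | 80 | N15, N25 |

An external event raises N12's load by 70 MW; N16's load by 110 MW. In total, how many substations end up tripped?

Round 1 — N12 at 150 > 120; N16 at 180 > 160. N12, N16 trip offline.
  N12 sheds 150 MW: no online neighbours, lost.
  N16 sheds 180 MW to N21: 180 each.
    N21: 50+180 = 230 > 140
Round 2 — N21 trips offline.
  N21 sheds 230 MW to N15, N25: 115 each.
    N15: 30+115 = 145 > 60
    N25: 80+115 = 195 > 100
Round 3 — N15, N25 trip offline.
  N15 sheds 145 MW to N7: 145 each.
    N7: 30+145 = 175 > 80
  N25 sheds 195 MW to N7: 195 each.
    N7: 175+195 = 370 > 80
Round 4 — N7 trips offline.
  N7 sheds 370 MW: no online neighbours, lost.
No further trips.

6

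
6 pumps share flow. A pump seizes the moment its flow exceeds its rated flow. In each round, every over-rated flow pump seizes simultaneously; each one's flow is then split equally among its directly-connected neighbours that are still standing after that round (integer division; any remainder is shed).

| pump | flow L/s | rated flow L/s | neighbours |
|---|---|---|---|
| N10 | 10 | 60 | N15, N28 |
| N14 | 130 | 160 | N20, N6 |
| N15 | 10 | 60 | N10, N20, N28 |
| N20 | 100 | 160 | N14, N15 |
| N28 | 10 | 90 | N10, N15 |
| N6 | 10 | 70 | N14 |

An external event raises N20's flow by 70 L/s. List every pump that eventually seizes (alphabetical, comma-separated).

N14, N15, N20, N6

Round 1 — N20 at 170 > 160. N20 seizes.
  N20 sheds 170 L/s to N14, N15: 85 each.
    N14: 130+85 = 215 > 160
    N15: 10+85 = 95 > 60
Round 2 — N14, N15 seize.
  N14 sheds 215 L/s to N6: 215 each.
    N6: 10+215 = 225 > 70
  N15 sheds 95 L/s to N10, N28: 47 each (1 lost).
    N10: 10+47 = 57 ≤ 60
    N28: 10+47 = 57 ≤ 90
Round 3 — N6 seizes.
  N6 sheds 225 L/s: no online neighbours, lost.
No further seizures.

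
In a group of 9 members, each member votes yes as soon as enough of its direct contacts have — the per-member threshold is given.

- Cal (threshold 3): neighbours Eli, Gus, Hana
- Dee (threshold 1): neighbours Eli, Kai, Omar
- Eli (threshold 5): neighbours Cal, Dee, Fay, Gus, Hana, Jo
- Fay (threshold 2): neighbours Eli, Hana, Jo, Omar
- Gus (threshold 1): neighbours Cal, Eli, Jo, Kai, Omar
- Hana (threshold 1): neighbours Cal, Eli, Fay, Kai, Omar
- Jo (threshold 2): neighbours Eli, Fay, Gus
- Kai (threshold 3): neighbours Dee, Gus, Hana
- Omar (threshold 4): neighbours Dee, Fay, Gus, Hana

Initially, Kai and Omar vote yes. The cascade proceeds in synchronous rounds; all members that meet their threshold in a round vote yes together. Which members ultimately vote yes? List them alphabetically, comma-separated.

Round 1 — Kai, Omar vote yes (initial).
Round 2 — checking thresholds:
  Dee: 2 of 3 neighbours ≥ 1, votes yes.
  Fay: 1 of 4 neighbours < 2, holds.
  Gus: 2 of 5 neighbours ≥ 1, votes yes.
  Hana: 2 of 5 neighbours ≥ 1, votes yes.
Round 3 — checking thresholds:
  Cal: 2 of 3 neighbours < 3, holds.
  Eli: 3 of 6 neighbours < 5, holds.
  Fay: 2 of 4 neighbours ≥ 2, votes yes.
  Jo: 1 of 3 neighbours < 2, holds.
Round 4 — checking thresholds:
  Cal: 2 of 3 neighbours < 3, holds.
  Eli: 4 of 6 neighbours < 5, holds.
  Jo: 2 of 3 neighbours ≥ 2, votes yes.
Round 5 — checking thresholds:
  Cal: 2 of 3 neighbours < 3, holds.
  Eli: 5 of 6 neighbours ≥ 5, votes yes.
Round 6 — checking thresholds:
  Cal: 3 of 3 neighbours ≥ 3, votes yes.
Round 7 — no new yes votes; cascade stops.

Cal, Dee, Eli, Fay, Gus, Hana, Jo, Kai, Omar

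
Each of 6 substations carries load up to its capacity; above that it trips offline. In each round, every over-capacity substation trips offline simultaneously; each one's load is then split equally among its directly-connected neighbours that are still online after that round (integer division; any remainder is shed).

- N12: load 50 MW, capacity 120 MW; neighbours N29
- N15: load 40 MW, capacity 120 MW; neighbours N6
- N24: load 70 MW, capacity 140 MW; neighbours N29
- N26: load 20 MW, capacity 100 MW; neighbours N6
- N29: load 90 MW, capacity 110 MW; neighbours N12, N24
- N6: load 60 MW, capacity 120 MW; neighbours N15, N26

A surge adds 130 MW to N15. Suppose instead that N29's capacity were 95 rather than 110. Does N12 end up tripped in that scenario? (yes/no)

With N29's capacity at 95:
Round 1 — N15 at 170 > 120. N15 trips offline.
  N15 sheds 170 MW to N6: 170 each.
    N6: 60+170 = 230 > 120
Round 2 — N6 trips offline.
  N6 sheds 230 MW to N26: 230 each.
    N26: 20+230 = 250 > 100
Round 3 — N26 trips offline.
  N26 sheds 250 MW: no online neighbours, lost.
No further trips.

no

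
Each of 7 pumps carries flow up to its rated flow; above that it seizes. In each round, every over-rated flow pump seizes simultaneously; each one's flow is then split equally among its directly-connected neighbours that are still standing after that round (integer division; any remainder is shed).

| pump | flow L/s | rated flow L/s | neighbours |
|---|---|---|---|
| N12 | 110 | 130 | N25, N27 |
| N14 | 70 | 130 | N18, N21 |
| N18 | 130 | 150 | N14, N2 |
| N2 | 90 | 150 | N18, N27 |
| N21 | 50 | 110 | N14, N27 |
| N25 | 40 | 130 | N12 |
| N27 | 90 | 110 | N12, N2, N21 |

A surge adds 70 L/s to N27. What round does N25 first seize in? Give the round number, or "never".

Round 1 — N27 at 160 > 110. N27 seizes.
  N27 sheds 160 L/s to N12, N2, N21: 53 each (1 lost).
    N12: 110+53 = 163 > 130
    N2: 90+53 = 143 ≤ 150
    N21: 50+53 = 103 ≤ 110
Round 2 — N12 seizes.
  N12 sheds 163 L/s to N25: 163 each.
    N25: 40+163 = 203 > 130
Round 3 — N25 seizes.
  N25 sheds 203 L/s: no online neighbours, lost.
No further seizures.

3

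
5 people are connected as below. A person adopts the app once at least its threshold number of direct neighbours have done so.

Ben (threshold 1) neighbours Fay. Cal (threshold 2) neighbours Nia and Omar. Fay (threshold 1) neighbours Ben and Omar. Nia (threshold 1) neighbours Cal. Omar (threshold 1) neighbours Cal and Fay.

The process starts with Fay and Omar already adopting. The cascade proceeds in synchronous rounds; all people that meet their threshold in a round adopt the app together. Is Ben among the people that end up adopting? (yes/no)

Round 1 — Fay, Omar adopt the app (initial).
Round 2 — checking thresholds:
  Ben: 1 of 1 neighbours ≥ 1, adopts the app.
  Cal: 1 of 2 neighbours < 2, holds.
Round 3 — no new adoptions; cascade stops.

yes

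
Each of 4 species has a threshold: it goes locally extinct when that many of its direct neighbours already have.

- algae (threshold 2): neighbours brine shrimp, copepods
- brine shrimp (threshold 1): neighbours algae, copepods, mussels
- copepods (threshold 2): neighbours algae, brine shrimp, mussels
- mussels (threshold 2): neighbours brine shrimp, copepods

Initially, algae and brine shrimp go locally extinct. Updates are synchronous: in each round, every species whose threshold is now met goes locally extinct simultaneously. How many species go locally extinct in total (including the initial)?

4

Round 1 — algae, brine shrimp go locally extinct (initial).
Round 2 — checking thresholds:
  copepods: 2 of 3 neighbours ≥ 2, goes locally extinct.
  mussels: 1 of 2 neighbours < 2, below threshold.
Round 3 — checking thresholds:
  mussels: 2 of 2 neighbours ≥ 2, goes locally extinct.
Round 4 — no new extinctions; cascade stops.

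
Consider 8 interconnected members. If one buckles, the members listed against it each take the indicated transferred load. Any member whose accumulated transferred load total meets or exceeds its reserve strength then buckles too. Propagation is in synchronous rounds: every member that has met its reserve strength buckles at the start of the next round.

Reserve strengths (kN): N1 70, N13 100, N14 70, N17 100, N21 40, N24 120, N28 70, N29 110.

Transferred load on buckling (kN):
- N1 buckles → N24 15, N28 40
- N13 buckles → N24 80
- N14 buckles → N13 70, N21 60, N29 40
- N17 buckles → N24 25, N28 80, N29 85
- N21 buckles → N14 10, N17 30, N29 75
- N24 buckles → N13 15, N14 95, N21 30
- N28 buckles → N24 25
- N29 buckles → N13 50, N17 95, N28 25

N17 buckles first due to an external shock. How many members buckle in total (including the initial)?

Round 1 — N17 buckles (initial).
  N24: +25 → 25 < 120
  N28: +80 → 80 ≥ 70
  N29: +85 → 85 < 110
Round 2 — N28 buckles.
  N24: +25 → 50 < 120
No further bucklings.

2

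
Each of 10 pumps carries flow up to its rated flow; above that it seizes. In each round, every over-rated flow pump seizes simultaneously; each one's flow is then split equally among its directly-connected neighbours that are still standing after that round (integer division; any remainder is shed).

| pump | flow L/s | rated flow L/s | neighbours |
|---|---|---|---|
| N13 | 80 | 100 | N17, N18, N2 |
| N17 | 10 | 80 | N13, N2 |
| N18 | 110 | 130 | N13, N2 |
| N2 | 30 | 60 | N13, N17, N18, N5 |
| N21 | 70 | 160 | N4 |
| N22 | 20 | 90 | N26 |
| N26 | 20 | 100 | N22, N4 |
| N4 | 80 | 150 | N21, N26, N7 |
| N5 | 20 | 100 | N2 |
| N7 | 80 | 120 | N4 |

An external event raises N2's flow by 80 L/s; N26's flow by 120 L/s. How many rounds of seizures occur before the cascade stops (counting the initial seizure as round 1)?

3

Round 1 — N2 at 110 > 60; N26 at 140 > 100. N2, N26 seize.
  N2 sheds 110 L/s to N13, N17, N18, N5: 27 each (2 lost).
    N13: 80+27 = 107 > 100
    N17: 10+27 = 37 ≤ 80
    N18: 110+27 = 137 > 130
    N5: 20+27 = 47 ≤ 100
  N26 sheds 140 L/s to N22, N4: 70 each.
    N22: 20+70 = 90 ≤ 90
    N4: 80+70 = 150 ≤ 150
Round 2 — N13, N18 seize.
  N13 sheds 107 L/s to N17: 107 each.
    N17: 37+107 = 144 > 80
  N18 sheds 137 L/s: no online neighbours, lost.
Round 3 — N17 seizes.
  N17 sheds 144 L/s: no online neighbours, lost.
No further seizures.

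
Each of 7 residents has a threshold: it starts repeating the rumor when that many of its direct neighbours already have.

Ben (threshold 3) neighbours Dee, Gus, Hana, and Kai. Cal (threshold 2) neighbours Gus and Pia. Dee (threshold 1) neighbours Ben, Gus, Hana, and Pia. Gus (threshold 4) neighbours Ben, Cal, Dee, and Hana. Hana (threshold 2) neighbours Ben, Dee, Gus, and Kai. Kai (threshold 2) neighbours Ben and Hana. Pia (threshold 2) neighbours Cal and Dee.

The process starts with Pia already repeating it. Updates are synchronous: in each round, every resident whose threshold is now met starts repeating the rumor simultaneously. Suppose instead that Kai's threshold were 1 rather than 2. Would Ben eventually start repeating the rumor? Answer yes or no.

no

With Kai's threshold at 1:
Round 1 — Pia starts repeating the rumor (initial).
Round 2 — checking thresholds:
  Cal: 1 of 2 neighbours < 2, not yet.
  Dee: 1 of 4 neighbours ≥ 1, starts repeating the rumor.
Round 3 — no new spreads; cascade stops.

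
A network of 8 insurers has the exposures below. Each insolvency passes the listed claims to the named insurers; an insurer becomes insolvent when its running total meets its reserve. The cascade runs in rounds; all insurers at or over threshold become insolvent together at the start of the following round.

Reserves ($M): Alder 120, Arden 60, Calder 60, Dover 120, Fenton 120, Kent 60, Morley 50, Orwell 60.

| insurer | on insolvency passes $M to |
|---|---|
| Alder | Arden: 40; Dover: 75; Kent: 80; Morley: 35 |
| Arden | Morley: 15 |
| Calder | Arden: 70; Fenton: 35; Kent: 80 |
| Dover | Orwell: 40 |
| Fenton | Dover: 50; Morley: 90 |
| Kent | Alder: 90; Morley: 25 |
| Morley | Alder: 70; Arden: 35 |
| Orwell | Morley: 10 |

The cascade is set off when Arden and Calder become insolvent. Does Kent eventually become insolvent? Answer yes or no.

Round 1 — Arden, Calder become insolvent (initial).
  Fenton: +35 → 35 < 120
  Kent: +80 → 80 ≥ 60
  Morley: +15 → 15 < 50
Round 2 — Kent becomes insolvent.
  Alder: +90 → 90 < 120
  Morley: +25 → 40 < 50
No further insolvencies.

yes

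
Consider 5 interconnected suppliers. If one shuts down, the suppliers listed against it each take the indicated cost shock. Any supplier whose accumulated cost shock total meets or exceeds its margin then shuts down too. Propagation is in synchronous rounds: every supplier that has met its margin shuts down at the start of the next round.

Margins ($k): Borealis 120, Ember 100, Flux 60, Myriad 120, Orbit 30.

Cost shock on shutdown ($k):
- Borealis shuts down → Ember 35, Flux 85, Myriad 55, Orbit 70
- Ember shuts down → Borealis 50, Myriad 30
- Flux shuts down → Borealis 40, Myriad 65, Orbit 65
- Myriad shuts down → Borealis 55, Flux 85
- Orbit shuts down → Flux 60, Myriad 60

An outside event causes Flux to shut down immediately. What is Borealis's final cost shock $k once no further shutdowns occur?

Round 1 — Flux shuts down (initial).
  Borealis: +40 → 40 < 120
  Myriad: +65 → 65 < 120
  Orbit: +65 → 65 ≥ 30
Round 2 — Orbit shuts down.
  Myriad: +60 → 125 ≥ 120
Round 3 — Myriad shuts down.
  Borealis: +55 → 95 < 120
No further shutdowns.

95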